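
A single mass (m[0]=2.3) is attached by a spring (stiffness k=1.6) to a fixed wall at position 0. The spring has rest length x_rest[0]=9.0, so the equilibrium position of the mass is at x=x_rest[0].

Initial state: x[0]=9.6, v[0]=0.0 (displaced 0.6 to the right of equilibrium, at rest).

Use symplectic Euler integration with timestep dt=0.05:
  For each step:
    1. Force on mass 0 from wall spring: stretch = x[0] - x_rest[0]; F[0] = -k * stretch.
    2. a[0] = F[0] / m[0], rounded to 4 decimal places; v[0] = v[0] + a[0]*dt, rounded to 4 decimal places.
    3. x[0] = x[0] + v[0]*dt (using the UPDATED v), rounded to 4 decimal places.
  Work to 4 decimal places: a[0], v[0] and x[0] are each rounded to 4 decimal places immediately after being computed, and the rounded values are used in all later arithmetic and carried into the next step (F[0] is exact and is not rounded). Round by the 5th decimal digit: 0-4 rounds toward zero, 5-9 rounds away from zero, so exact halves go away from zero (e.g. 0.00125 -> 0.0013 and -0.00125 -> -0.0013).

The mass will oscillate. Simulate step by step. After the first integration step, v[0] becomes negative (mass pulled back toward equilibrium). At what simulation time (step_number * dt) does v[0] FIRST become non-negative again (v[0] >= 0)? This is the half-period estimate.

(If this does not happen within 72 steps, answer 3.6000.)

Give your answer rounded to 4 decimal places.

Answer: 3.6000

Derivation:
Step 0: x=[9.6000] v=[0.0000]
Step 1: x=[9.5990] v=[-0.0209]
Step 2: x=[9.5969] v=[-0.0417]
Step 3: x=[9.5938] v=[-0.0625]
Step 4: x=[9.5896] v=[-0.0832]
Step 5: x=[9.5844] v=[-0.1037]
Step 6: x=[9.5782] v=[-0.1240]
Step 7: x=[9.5710] v=[-0.1441]
Step 8: x=[9.5628] v=[-0.1640]
Step 9: x=[9.5536] v=[-0.1836]
Step 10: x=[9.5435] v=[-0.2029]
Step 11: x=[9.5324] v=[-0.2218]
Step 12: x=[9.5204] v=[-0.2403]
Step 13: x=[9.5075] v=[-0.2584]
Step 14: x=[9.4937] v=[-0.2761]
Step 15: x=[9.4790] v=[-0.2933]
Step 16: x=[9.4635] v=[-0.3100]
Step 17: x=[9.4472] v=[-0.3261]
Step 18: x=[9.4301] v=[-0.3417]
Step 19: x=[9.4123] v=[-0.3567]
Step 20: x=[9.3938] v=[-0.3710]
Step 21: x=[9.3746] v=[-0.3847]
Step 22: x=[9.3547] v=[-0.3977]
Step 23: x=[9.3342] v=[-0.4100]
Step 24: x=[9.3131] v=[-0.4216]
Step 25: x=[9.2915] v=[-0.4325]
Step 26: x=[9.2694] v=[-0.4426]
Step 27: x=[9.2468] v=[-0.4520]
Step 28: x=[9.2238] v=[-0.4606]
Step 29: x=[9.2004] v=[-0.4684]
Step 30: x=[9.1766] v=[-0.4754]
Step 31: x=[9.1525] v=[-0.4815]
Step 32: x=[9.1282] v=[-0.4868]
Step 33: x=[9.1036] v=[-0.4913]
Step 34: x=[9.0789] v=[-0.4949]
Step 35: x=[9.0540] v=[-0.4976]
Step 36: x=[9.0290] v=[-0.4995]
Step 37: x=[9.0040] v=[-0.5005]
Step 38: x=[8.9790] v=[-0.5006]
Step 39: x=[8.9540] v=[-0.4999]
Step 40: x=[8.9291] v=[-0.4983]
Step 41: x=[8.9043] v=[-0.4958]
Step 42: x=[8.8797] v=[-0.4925]
Step 43: x=[8.8553] v=[-0.4883]
Step 44: x=[8.8311] v=[-0.4833]
Step 45: x=[8.8072] v=[-0.4774]
Step 46: x=[8.7837] v=[-0.4707]
Step 47: x=[8.7605] v=[-0.4632]
Step 48: x=[8.7378] v=[-0.4549]
Step 49: x=[8.7155] v=[-0.4458]
Step 50: x=[8.6937] v=[-0.4359]
Step 51: x=[8.6724] v=[-0.4252]
Step 52: x=[8.6517] v=[-0.4138]
Step 53: x=[8.6316] v=[-0.4017]
Step 54: x=[8.6122] v=[-0.3889]
Step 55: x=[8.5934] v=[-0.3754]
Step 56: x=[8.5753] v=[-0.3613]
Step 57: x=[8.5580] v=[-0.3465]
Step 58: x=[8.5414] v=[-0.3311]
Step 59: x=[8.5256] v=[-0.3152]
Step 60: x=[8.5107] v=[-0.2987]
Step 61: x=[8.4966] v=[-0.2817]
Step 62: x=[8.4834] v=[-0.2642]
Step 63: x=[8.4711] v=[-0.2462]
Step 64: x=[8.4597] v=[-0.2278]
Step 65: x=[8.4493] v=[-0.2090]
Step 66: x=[8.4398] v=[-0.1898]
Step 67: x=[8.4313] v=[-0.1703]
Step 68: x=[8.4238] v=[-0.1505]
Step 69: x=[8.4173] v=[-0.1305]
Step 70: x=[8.4118] v=[-0.1102]
Step 71: x=[8.4073] v=[-0.0897]
Step 72: x=[8.4038] v=[-0.0691]
v[0] did not become non-negative within 72 steps; using fallback time=3.6000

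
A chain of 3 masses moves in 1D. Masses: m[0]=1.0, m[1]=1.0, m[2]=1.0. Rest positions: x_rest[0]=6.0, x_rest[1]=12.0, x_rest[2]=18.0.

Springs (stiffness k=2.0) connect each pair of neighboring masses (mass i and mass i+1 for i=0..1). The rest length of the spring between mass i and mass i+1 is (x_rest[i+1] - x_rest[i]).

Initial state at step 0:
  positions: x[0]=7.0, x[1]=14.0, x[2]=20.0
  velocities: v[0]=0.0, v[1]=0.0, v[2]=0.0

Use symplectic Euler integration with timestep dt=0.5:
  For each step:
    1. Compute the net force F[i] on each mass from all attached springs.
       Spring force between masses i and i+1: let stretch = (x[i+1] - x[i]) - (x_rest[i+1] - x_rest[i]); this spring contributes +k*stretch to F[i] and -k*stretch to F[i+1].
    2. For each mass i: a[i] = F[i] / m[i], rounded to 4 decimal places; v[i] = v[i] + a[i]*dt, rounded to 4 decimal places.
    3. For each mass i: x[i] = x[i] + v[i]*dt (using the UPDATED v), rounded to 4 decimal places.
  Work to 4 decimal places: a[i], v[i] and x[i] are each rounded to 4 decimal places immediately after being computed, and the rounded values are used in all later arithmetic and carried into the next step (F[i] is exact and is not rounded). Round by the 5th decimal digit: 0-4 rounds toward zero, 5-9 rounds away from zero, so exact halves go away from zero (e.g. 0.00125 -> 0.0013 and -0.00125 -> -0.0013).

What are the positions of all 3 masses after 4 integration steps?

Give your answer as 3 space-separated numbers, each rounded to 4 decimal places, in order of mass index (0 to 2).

Answer: 8.0000 14.0625 18.9375

Derivation:
Step 0: x=[7.0000 14.0000 20.0000] v=[0.0000 0.0000 0.0000]
Step 1: x=[7.5000 13.5000 20.0000] v=[1.0000 -1.0000 0.0000]
Step 2: x=[8.0000 13.2500 19.7500] v=[1.0000 -0.5000 -0.5000]
Step 3: x=[8.1250 13.6250 19.2500] v=[0.2500 0.7500 -1.0000]
Step 4: x=[8.0000 14.0625 18.9375] v=[-0.2500 0.8750 -0.6250]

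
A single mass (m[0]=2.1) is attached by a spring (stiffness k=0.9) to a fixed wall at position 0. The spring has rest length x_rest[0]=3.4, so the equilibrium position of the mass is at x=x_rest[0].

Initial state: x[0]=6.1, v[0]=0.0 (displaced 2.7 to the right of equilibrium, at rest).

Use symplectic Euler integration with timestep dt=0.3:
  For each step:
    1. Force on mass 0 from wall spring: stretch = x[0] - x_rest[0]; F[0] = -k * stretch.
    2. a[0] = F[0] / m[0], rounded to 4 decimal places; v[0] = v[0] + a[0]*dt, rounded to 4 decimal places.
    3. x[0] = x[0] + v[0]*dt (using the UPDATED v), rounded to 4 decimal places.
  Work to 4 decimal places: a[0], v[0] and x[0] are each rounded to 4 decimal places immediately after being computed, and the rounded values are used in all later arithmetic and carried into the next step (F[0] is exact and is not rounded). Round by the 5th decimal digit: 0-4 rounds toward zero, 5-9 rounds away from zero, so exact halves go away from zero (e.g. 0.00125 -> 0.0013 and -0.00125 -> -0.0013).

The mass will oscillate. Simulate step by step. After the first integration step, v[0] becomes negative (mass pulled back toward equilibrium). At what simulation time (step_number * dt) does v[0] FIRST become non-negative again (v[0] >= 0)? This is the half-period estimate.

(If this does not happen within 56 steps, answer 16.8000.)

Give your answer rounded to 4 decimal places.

Step 0: x=[6.1000] v=[0.0000]
Step 1: x=[5.9959] v=[-0.3471]
Step 2: x=[5.7916] v=[-0.6809]
Step 3: x=[5.4951] v=[-0.9884]
Step 4: x=[5.1178] v=[-1.2578]
Step 5: x=[4.6742] v=[-1.4787]
Step 6: x=[4.1815] v=[-1.6425]
Step 7: x=[3.6586] v=[-1.7430]
Step 8: x=[3.1257] v=[-1.7762]
Step 9: x=[2.6034] v=[-1.7409]
Step 10: x=[2.1119] v=[-1.6385]
Step 11: x=[1.6700] v=[-1.4729]
Step 12: x=[1.2949] v=[-1.2505]
Step 13: x=[1.0010] v=[-0.9798]
Step 14: x=[0.7996] v=[-0.6714]
Step 15: x=[0.6985] v=[-0.3371]
Step 16: x=[0.7016] v=[0.0102]
First v>=0 after going negative at step 16, time=4.8000

Answer: 4.8000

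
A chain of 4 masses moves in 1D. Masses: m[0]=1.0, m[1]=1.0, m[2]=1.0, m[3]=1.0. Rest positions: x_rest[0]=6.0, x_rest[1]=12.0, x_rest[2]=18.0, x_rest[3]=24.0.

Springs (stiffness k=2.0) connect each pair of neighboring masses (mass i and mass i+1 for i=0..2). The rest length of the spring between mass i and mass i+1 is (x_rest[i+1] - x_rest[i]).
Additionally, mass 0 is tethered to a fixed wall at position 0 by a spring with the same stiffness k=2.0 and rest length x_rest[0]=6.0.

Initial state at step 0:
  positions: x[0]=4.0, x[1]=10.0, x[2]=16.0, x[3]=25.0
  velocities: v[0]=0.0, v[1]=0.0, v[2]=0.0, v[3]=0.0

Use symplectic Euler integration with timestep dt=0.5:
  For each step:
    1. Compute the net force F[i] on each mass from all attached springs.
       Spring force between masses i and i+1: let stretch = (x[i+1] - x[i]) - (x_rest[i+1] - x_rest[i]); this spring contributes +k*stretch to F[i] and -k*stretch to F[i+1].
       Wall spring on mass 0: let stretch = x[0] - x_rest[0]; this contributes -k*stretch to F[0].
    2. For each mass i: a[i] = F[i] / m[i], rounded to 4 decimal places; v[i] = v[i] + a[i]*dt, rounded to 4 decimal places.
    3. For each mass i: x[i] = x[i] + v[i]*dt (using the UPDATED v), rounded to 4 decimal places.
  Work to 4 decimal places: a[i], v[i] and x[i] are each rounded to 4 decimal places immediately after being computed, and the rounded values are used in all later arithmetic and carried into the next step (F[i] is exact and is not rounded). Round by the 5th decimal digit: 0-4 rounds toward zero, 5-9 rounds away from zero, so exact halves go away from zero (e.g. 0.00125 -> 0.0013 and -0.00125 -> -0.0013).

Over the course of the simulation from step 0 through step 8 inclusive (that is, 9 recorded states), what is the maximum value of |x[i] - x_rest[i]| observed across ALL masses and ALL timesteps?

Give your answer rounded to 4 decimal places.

Answer: 2.6171

Derivation:
Step 0: x=[4.0000 10.0000 16.0000 25.0000] v=[0.0000 0.0000 0.0000 0.0000]
Step 1: x=[5.0000 10.0000 17.5000 23.5000] v=[2.0000 0.0000 3.0000 -3.0000]
Step 2: x=[6.0000 11.2500 18.2500 22.0000] v=[2.0000 2.5000 1.5000 -3.0000]
Step 3: x=[6.6250 13.3750 17.3750 21.6250] v=[1.2500 4.2500 -1.7500 -0.7500]
Step 4: x=[7.3125 14.1250 16.6250 22.1250] v=[1.3750 1.5000 -1.5000 1.0000]
Step 5: x=[7.7500 12.7188 17.3750 22.8750] v=[0.8750 -2.8125 1.5000 1.5000]
Step 6: x=[6.7969 11.1563 18.5469 23.8750] v=[-1.9062 -3.1251 2.3438 2.0000]
Step 7: x=[4.6251 11.1094 18.6876 25.2110] v=[-4.3437 -0.0939 0.2813 2.6719]
Step 8: x=[3.3829 11.6094 18.3009 26.2853] v=[-2.4845 1.0000 -0.7735 2.1485]
Max displacement = 2.6171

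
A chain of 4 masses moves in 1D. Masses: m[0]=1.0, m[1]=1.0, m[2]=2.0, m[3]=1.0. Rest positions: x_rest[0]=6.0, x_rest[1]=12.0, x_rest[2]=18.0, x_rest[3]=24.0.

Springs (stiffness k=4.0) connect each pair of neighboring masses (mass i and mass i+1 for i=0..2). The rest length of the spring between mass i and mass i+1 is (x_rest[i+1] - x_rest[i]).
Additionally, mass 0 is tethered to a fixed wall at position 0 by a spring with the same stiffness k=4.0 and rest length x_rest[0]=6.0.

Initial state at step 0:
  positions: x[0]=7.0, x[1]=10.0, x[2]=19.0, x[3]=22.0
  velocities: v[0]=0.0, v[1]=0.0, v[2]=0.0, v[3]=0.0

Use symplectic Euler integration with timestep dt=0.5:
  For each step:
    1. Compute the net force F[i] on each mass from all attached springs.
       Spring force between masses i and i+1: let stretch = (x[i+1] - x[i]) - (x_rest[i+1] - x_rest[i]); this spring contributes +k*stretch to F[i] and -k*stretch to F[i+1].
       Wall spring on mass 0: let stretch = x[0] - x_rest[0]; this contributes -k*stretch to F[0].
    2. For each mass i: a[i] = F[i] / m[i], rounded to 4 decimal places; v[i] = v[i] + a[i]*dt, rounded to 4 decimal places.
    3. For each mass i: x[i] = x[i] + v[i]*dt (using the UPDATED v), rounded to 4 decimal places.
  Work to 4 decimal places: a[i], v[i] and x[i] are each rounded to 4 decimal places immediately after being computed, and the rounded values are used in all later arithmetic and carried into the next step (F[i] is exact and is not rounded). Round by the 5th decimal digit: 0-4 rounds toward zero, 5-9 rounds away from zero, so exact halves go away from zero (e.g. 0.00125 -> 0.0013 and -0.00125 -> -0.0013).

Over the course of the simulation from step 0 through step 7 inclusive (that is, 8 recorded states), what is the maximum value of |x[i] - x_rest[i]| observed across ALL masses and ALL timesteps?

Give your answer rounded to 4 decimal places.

Step 0: x=[7.0000 10.0000 19.0000 22.0000] v=[0.0000 0.0000 0.0000 0.0000]
Step 1: x=[3.0000 16.0000 16.0000 25.0000] v=[-8.0000 12.0000 -6.0000 6.0000]
Step 2: x=[9.0000 9.0000 17.5000 25.0000] v=[12.0000 -14.0000 3.0000 0.0000]
Step 3: x=[6.0000 10.5000 18.5000 23.5000] v=[-6.0000 3.0000 2.0000 -3.0000]
Step 4: x=[1.5000 15.5000 18.0000 23.0000] v=[-9.0000 10.0000 -1.0000 -1.0000]
Step 5: x=[9.5000 9.0000 18.7500 23.5000] v=[16.0000 -13.0000 1.5000 1.0000]
Step 6: x=[7.5000 12.7500 17.0000 25.2500] v=[-4.0000 7.5000 -3.5000 3.5000]
Step 7: x=[3.2500 15.5000 17.2500 24.7500] v=[-8.5000 5.5000 0.5000 -1.0000]
Max displacement = 4.5000

Answer: 4.5000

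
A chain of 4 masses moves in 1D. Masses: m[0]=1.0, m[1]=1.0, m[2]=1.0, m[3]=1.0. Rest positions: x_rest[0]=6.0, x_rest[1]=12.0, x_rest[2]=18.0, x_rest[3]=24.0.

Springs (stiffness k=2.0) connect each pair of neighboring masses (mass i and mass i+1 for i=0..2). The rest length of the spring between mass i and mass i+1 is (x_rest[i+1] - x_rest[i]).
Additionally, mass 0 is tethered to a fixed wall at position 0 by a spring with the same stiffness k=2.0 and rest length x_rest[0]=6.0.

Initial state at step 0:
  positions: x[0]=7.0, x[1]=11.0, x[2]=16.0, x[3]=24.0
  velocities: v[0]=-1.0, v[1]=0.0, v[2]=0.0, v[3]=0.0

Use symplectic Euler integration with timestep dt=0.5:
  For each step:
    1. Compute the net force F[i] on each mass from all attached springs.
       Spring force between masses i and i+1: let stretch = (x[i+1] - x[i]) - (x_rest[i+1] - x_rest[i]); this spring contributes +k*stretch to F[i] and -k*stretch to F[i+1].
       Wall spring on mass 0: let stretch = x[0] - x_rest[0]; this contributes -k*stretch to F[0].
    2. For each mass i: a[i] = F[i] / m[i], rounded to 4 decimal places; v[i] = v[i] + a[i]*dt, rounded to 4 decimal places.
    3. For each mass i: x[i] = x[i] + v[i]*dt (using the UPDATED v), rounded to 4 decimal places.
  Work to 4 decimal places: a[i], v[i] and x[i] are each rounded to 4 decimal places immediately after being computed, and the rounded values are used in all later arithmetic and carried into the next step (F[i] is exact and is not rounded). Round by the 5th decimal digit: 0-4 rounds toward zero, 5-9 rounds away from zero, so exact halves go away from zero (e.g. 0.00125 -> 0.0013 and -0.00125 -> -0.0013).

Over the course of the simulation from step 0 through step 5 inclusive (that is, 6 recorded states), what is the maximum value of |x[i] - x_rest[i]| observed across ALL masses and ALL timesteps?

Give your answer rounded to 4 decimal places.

Step 0: x=[7.0000 11.0000 16.0000 24.0000] v=[-1.0000 0.0000 0.0000 0.0000]
Step 1: x=[5.0000 11.5000 17.5000 23.0000] v=[-4.0000 1.0000 3.0000 -2.0000]
Step 2: x=[3.7500 11.7500 18.7500 22.2500] v=[-2.5000 0.5000 2.5000 -1.5000]
Step 3: x=[4.6250 11.5000 18.2500 22.7500] v=[1.7500 -0.5000 -1.0000 1.0000]
Step 4: x=[6.6250 11.1875 16.6250 24.0000] v=[4.0000 -0.6250 -3.2500 2.5000]
Step 5: x=[7.5938 11.3125 15.9688 24.5625] v=[1.9375 0.2500 -1.3125 1.1250]
Max displacement = 2.2500

Answer: 2.2500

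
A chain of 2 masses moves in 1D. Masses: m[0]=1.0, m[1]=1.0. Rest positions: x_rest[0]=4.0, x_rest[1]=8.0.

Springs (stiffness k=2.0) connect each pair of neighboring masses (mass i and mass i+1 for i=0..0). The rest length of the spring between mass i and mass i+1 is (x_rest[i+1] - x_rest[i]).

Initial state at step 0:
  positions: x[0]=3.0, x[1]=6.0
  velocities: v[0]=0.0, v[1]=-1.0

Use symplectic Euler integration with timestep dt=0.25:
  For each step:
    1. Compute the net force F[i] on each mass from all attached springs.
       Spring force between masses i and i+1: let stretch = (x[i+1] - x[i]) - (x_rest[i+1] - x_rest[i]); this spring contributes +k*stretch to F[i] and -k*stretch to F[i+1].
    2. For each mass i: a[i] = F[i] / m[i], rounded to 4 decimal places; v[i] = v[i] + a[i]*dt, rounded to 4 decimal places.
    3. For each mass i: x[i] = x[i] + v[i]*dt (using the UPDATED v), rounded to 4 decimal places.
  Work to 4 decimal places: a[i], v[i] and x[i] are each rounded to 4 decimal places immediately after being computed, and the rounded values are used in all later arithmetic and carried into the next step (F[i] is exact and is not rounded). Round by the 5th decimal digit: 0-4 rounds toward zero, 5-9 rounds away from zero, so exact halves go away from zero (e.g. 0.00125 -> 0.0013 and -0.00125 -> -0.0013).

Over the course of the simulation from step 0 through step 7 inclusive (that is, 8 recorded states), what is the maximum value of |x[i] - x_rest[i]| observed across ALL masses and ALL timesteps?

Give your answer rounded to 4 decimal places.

Answer: 2.8860

Derivation:
Step 0: x=[3.0000 6.0000] v=[0.0000 -1.0000]
Step 1: x=[2.8750 5.8750] v=[-0.5000 -0.5000]
Step 2: x=[2.6250 5.8750] v=[-1.0000 0.0000]
Step 3: x=[2.2813 5.9688] v=[-1.3750 0.3750]
Step 4: x=[1.8985 6.1016] v=[-1.5313 0.5313]
Step 5: x=[1.5411 6.2091] v=[-1.4298 0.4298]
Step 6: x=[1.2672 6.2331] v=[-1.0958 0.0958]
Step 7: x=[1.1140 6.1363] v=[-0.6129 -0.3872]
Max displacement = 2.8860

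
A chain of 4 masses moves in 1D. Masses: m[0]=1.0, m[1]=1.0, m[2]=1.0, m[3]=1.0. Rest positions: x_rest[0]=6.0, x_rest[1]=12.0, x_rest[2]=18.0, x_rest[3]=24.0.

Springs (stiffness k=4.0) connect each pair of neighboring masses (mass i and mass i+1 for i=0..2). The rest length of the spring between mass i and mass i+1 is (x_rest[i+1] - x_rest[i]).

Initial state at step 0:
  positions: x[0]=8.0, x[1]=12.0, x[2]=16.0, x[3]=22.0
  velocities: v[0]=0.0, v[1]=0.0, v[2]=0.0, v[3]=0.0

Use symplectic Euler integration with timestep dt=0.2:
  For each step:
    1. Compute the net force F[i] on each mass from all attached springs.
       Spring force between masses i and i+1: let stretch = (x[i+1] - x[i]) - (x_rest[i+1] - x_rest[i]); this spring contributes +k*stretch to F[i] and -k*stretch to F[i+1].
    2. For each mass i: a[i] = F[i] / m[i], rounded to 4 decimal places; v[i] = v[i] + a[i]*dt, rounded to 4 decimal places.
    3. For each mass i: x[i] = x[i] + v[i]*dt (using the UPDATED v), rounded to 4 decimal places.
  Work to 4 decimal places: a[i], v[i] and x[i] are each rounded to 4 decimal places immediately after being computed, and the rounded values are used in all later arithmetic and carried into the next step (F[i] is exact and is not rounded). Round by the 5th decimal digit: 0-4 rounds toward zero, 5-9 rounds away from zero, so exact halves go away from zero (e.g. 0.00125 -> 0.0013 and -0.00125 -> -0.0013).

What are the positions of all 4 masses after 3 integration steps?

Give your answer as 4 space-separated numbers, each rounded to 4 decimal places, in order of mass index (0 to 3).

Answer: 6.3278 11.9918 17.4490 22.2314

Derivation:
Step 0: x=[8.0000 12.0000 16.0000 22.0000] v=[0.0000 0.0000 0.0000 0.0000]
Step 1: x=[7.6800 12.0000 16.3200 22.0000] v=[-1.6000 0.0000 1.6000 0.0000]
Step 2: x=[7.0912 12.0000 16.8576 22.0512] v=[-2.9440 0.0000 2.6880 0.2560]
Step 3: x=[6.3278 11.9918 17.4490 22.2314] v=[-3.8170 -0.0410 2.9568 0.9011]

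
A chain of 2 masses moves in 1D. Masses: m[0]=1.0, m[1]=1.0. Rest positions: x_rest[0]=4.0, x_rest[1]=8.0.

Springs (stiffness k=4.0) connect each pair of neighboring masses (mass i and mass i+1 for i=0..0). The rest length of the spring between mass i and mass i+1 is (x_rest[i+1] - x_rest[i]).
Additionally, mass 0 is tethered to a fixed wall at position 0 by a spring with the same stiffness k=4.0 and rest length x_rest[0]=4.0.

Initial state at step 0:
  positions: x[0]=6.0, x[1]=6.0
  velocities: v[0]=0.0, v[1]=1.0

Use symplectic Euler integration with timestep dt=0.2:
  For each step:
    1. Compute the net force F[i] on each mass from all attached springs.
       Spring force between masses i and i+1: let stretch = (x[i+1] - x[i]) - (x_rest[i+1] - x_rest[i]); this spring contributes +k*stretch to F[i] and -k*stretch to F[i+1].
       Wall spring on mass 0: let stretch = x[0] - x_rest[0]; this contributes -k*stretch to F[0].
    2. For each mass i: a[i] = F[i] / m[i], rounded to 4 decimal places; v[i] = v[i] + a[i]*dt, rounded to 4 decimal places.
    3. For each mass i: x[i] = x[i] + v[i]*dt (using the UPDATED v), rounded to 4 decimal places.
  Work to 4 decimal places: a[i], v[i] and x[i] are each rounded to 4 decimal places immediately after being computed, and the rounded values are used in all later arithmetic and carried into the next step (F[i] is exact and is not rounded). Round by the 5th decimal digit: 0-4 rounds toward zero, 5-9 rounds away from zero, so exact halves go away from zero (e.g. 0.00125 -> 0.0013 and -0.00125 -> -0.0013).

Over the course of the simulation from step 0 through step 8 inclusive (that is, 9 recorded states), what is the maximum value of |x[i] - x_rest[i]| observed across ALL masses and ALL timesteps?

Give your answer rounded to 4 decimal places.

Answer: 2.5563

Derivation:
Step 0: x=[6.0000 6.0000] v=[0.0000 1.0000]
Step 1: x=[5.0400 6.8400] v=[-4.8000 4.2000]
Step 2: x=[3.5616 8.0320] v=[-7.3920 5.9600]
Step 3: x=[2.2286 9.1487] v=[-6.6650 5.5837]
Step 4: x=[1.6462 9.7982] v=[-2.9118 3.2476]
Step 5: x=[2.1048 9.7834] v=[2.2928 -0.0740]
Step 6: x=[3.4552 9.1800] v=[6.7518 -3.0169]
Step 7: x=[5.1687 8.3007] v=[8.5675 -4.3967]
Step 8: x=[6.5563 7.5602] v=[6.9381 -3.7023]
Max displacement = 2.5563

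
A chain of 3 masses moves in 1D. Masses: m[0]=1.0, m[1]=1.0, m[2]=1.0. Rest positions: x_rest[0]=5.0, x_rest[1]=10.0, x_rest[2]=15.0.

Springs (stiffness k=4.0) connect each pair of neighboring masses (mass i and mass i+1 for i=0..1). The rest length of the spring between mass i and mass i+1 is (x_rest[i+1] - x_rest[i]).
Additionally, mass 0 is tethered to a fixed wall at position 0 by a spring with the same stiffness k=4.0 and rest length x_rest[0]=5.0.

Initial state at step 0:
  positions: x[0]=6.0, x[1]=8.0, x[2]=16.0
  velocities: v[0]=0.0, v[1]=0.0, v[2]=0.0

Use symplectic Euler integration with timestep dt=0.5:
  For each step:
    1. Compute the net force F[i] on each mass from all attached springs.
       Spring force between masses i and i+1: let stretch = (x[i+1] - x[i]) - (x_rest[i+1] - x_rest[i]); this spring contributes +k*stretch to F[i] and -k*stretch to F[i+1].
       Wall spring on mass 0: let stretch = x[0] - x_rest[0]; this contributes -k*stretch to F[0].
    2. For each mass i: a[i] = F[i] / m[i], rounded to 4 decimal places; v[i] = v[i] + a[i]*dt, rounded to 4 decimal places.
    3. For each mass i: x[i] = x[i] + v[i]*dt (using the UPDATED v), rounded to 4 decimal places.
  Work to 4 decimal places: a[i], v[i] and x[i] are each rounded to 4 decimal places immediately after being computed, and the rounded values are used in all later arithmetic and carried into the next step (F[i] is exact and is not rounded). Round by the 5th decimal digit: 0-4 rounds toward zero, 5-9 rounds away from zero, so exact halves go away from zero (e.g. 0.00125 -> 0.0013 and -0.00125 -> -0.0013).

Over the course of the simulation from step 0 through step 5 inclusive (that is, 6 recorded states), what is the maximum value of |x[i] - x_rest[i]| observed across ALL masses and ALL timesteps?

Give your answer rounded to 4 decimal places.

Answer: 4.0000

Derivation:
Step 0: x=[6.0000 8.0000 16.0000] v=[0.0000 0.0000 0.0000]
Step 1: x=[2.0000 14.0000 13.0000] v=[-8.0000 12.0000 -6.0000]
Step 2: x=[8.0000 7.0000 16.0000] v=[12.0000 -14.0000 6.0000]
Step 3: x=[5.0000 10.0000 15.0000] v=[-6.0000 6.0000 -2.0000]
Step 4: x=[2.0000 13.0000 14.0000] v=[-6.0000 6.0000 -2.0000]
Step 5: x=[8.0000 6.0000 17.0000] v=[12.0000 -14.0000 6.0000]
Max displacement = 4.0000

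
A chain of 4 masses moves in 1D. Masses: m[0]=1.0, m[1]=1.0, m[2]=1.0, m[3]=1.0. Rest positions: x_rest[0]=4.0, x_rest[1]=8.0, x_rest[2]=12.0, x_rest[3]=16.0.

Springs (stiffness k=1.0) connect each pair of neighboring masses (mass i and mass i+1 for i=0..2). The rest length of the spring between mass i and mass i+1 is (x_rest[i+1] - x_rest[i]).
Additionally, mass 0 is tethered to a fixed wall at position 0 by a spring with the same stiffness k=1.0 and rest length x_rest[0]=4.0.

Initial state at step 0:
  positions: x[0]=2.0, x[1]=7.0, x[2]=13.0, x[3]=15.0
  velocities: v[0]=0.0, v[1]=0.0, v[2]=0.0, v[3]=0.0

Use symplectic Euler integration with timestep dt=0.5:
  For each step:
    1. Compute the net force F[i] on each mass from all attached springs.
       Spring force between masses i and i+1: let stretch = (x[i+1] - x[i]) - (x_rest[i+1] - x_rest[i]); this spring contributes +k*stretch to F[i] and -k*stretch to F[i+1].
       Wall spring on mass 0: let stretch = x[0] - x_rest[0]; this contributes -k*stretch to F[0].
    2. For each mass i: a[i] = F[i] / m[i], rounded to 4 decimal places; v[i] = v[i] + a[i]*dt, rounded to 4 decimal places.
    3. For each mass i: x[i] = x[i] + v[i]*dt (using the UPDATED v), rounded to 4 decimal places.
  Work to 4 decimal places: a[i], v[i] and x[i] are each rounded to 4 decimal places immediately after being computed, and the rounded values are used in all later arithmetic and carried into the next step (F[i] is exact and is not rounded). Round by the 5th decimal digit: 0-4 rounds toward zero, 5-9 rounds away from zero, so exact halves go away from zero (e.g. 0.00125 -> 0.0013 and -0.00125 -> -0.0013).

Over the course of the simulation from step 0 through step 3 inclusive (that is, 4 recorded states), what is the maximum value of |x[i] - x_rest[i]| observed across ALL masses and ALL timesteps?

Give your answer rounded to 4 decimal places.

Step 0: x=[2.0000 7.0000 13.0000 15.0000] v=[0.0000 0.0000 0.0000 0.0000]
Step 1: x=[2.7500 7.2500 12.0000 15.5000] v=[1.5000 0.5000 -2.0000 1.0000]
Step 2: x=[3.9375 7.5625 10.6875 16.1250] v=[2.3750 0.6250 -2.6250 1.2500]
Step 3: x=[5.0469 7.7500 9.9531 16.3907] v=[2.2188 0.3750 -1.4688 0.5313]
Max displacement = 2.0469

Answer: 2.0469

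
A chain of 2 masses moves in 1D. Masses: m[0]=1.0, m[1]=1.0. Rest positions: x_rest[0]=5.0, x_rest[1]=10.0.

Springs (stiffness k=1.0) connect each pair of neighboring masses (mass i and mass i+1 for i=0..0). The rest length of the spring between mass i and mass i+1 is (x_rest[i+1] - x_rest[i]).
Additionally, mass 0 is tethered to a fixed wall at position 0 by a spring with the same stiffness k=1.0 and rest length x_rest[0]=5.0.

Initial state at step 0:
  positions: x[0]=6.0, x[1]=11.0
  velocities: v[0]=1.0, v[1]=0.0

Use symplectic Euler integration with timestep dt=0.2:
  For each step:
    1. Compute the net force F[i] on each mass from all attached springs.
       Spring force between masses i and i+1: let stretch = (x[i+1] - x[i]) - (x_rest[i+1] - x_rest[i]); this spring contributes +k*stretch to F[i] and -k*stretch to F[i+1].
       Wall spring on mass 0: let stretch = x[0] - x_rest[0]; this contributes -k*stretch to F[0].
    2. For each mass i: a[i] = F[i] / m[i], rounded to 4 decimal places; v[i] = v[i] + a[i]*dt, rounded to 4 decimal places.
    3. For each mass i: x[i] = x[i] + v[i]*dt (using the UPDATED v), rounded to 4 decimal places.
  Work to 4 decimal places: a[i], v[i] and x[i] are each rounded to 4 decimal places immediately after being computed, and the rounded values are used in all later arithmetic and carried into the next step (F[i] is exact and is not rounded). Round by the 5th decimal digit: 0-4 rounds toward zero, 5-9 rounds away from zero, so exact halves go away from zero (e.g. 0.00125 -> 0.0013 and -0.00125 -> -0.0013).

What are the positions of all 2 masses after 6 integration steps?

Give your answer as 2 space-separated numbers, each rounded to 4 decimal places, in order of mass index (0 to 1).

Answer: 6.0823 11.1330

Derivation:
Step 0: x=[6.0000 11.0000] v=[1.0000 0.0000]
Step 1: x=[6.1600 11.0000] v=[0.8000 0.0000]
Step 2: x=[6.2672 11.0064] v=[0.5360 0.0320]
Step 3: x=[6.3133 11.0232] v=[0.2304 0.0842]
Step 4: x=[6.2952 11.0516] v=[-0.0903 0.1422]
Step 5: x=[6.2156 11.0898] v=[-0.3981 0.1909]
Step 6: x=[6.0823 11.1330] v=[-0.6664 0.2161]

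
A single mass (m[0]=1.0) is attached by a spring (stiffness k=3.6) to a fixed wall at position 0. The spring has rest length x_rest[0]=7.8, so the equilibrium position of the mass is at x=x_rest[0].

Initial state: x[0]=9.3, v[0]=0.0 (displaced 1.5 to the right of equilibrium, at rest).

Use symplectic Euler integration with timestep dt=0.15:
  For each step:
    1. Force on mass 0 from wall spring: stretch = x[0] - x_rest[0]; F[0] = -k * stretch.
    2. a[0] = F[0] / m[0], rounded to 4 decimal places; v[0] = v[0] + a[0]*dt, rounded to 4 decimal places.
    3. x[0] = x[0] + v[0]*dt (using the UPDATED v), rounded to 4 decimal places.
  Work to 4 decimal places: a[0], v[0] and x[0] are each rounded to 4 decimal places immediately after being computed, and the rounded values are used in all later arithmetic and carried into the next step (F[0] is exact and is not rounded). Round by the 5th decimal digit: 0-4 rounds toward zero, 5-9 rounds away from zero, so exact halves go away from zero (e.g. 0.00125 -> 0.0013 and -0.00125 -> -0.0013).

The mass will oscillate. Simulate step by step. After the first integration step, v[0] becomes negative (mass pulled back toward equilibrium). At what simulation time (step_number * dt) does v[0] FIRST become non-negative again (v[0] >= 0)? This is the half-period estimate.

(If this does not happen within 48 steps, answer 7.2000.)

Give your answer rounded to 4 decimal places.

Answer: 1.8000

Derivation:
Step 0: x=[9.3000] v=[0.0000]
Step 1: x=[9.1785] v=[-0.8100]
Step 2: x=[8.9453] v=[-1.5544]
Step 3: x=[8.6194] v=[-2.1729]
Step 4: x=[8.2271] v=[-2.6154]
Step 5: x=[7.8002] v=[-2.8460]
Step 6: x=[7.3733] v=[-2.8461]
Step 7: x=[6.9809] v=[-2.6157]
Step 8: x=[6.6549] v=[-2.1734]
Step 9: x=[6.4217] v=[-1.5550]
Step 10: x=[6.3001] v=[-0.8107]
Step 11: x=[6.3000] v=[-0.0008]
Step 12: x=[6.4214] v=[0.8092]
First v>=0 after going negative at step 12, time=1.8000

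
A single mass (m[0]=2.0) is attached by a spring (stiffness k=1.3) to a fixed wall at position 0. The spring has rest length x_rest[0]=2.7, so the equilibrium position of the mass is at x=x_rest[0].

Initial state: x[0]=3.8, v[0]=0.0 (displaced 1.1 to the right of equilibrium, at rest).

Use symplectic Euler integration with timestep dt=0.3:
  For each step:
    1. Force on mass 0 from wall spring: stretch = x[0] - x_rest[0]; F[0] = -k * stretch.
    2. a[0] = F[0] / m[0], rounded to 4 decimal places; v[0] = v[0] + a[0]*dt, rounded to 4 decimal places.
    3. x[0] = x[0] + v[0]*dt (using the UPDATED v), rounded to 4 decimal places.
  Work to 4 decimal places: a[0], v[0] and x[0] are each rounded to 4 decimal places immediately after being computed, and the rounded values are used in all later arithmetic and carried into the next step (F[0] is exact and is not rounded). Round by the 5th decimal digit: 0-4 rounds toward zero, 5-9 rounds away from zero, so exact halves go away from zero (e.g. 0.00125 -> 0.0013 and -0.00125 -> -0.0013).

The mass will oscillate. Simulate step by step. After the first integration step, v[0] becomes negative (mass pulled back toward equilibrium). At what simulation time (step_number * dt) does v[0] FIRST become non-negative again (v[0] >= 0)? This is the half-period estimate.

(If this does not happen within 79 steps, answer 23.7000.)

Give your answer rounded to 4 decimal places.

Answer: 3.9000

Derivation:
Step 0: x=[3.8000] v=[0.0000]
Step 1: x=[3.7357] v=[-0.2145]
Step 2: x=[3.6108] v=[-0.4165]
Step 3: x=[3.4326] v=[-0.5941]
Step 4: x=[3.2115] v=[-0.7370]
Step 5: x=[2.9605] v=[-0.8368]
Step 6: x=[2.6942] v=[-0.8876]
Step 7: x=[2.4283] v=[-0.8865]
Step 8: x=[2.1783] v=[-0.8335]
Step 9: x=[1.9588] v=[-0.7318]
Step 10: x=[1.7826] v=[-0.5873]
Step 11: x=[1.6601] v=[-0.4084]
Step 12: x=[1.5984] v=[-0.2056]
Step 13: x=[1.6012] v=[0.0092]
First v>=0 after going negative at step 13, time=3.9000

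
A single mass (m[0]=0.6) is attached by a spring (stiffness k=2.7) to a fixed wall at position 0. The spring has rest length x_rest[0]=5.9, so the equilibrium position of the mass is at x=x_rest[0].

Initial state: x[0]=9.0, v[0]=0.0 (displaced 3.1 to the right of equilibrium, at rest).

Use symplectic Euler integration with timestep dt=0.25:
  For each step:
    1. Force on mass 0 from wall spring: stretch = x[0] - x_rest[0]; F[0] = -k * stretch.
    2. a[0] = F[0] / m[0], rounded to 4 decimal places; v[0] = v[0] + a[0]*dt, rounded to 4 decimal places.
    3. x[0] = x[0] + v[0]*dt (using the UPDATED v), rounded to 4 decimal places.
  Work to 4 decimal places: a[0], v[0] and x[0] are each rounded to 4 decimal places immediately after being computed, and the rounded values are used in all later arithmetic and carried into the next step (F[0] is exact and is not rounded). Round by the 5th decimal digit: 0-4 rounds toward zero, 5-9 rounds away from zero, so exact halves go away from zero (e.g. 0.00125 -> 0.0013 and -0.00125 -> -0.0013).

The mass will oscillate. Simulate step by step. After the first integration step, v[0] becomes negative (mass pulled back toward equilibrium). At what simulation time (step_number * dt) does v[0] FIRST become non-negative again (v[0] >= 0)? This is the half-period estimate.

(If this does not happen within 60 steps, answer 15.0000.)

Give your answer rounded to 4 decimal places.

Answer: 1.5000

Derivation:
Step 0: x=[9.0000] v=[0.0000]
Step 1: x=[8.1281] v=[-3.4875]
Step 2: x=[6.6296] v=[-5.9941]
Step 3: x=[4.9259] v=[-6.8149]
Step 4: x=[3.4962] v=[-5.7190]
Step 5: x=[2.7425] v=[-3.0147]
Step 6: x=[2.8769] v=[0.5375]
First v>=0 after going negative at step 6, time=1.5000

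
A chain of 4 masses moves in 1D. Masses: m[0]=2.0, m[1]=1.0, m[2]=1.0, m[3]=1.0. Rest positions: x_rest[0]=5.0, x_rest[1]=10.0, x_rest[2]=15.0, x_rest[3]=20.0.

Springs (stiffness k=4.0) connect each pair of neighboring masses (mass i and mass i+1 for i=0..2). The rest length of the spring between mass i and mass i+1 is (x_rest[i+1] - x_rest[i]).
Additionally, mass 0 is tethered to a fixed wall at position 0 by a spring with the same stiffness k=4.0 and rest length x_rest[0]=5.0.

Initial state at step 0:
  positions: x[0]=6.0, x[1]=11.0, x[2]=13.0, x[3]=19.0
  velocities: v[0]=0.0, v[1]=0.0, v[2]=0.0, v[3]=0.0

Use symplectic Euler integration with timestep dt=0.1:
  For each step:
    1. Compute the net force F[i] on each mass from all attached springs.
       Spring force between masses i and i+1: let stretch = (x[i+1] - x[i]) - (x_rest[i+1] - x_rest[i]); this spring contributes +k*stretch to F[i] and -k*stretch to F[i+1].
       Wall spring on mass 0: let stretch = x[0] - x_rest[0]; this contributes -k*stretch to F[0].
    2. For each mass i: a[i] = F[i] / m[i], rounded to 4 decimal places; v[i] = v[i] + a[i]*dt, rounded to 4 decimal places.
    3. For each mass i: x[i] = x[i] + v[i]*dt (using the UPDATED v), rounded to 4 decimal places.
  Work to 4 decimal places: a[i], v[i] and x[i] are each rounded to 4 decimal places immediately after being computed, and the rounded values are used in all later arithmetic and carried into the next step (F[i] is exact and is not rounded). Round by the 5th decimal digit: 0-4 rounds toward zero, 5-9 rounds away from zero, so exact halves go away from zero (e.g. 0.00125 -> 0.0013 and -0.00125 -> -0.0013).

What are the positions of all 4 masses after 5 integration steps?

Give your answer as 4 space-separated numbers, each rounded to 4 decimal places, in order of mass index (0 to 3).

Step 0: x=[6.0000 11.0000 13.0000 19.0000] v=[0.0000 0.0000 0.0000 0.0000]
Step 1: x=[5.9800 10.8800 13.1600 18.9600] v=[-0.2000 -1.2000 1.6000 -0.4000]
Step 2: x=[5.9384 10.6552 13.4608 18.8880] v=[-0.4160 -2.2480 3.0080 -0.7200]
Step 3: x=[5.8724 10.3540 13.8665 18.7989] v=[-0.6603 -3.0125 4.0566 -0.8909]
Step 4: x=[5.7786 10.0140 14.3290 18.7125] v=[-0.9385 -3.4001 4.6246 -0.8639]
Step 5: x=[5.6539 9.6772 14.7942 18.6508] v=[-1.2471 -3.3683 4.6520 -0.6173]

Answer: 5.6539 9.6772 14.7942 18.6508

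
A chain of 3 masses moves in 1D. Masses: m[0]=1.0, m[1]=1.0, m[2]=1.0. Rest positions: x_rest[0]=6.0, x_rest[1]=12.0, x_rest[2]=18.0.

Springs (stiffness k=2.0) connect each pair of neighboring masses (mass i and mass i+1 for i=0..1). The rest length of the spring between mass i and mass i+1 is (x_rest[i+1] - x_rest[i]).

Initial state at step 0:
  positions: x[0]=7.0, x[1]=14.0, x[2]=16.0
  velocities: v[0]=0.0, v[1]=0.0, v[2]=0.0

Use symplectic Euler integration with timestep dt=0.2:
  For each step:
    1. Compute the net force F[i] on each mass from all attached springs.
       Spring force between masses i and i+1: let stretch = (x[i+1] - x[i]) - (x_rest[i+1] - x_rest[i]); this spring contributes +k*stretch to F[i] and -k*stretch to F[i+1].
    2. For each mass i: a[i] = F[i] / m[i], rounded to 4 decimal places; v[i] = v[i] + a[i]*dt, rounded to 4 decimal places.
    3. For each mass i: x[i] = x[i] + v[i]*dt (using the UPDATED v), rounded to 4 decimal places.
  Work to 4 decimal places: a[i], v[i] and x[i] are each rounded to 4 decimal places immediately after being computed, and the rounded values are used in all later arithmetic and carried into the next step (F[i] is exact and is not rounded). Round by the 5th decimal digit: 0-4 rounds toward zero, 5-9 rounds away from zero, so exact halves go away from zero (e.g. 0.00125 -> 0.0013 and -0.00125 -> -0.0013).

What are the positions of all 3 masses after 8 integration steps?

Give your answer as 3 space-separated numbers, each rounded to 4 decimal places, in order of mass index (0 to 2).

Answer: 5.6198 11.5010 19.8793

Derivation:
Step 0: x=[7.0000 14.0000 16.0000] v=[0.0000 0.0000 0.0000]
Step 1: x=[7.0800 13.6000 16.3200] v=[0.4000 -2.0000 1.6000]
Step 2: x=[7.2016 12.8960 16.9024] v=[0.6080 -3.5200 2.9120]
Step 3: x=[7.2988 12.0570 17.6443] v=[0.4858 -4.1952 3.7094]
Step 4: x=[7.2966 11.2843 18.4192] v=[-0.0109 -3.8636 3.8745]
Step 5: x=[7.1334 10.7634 19.1033] v=[-0.8158 -2.6047 3.4205]
Step 6: x=[6.7806 10.6193 19.6002] v=[-1.7638 -0.7207 2.4845]
Step 7: x=[6.2549 10.8865 19.8586] v=[-2.6283 1.3362 1.2921]
Step 8: x=[5.6198 11.5010 19.8793] v=[-3.1757 3.0724 0.1033]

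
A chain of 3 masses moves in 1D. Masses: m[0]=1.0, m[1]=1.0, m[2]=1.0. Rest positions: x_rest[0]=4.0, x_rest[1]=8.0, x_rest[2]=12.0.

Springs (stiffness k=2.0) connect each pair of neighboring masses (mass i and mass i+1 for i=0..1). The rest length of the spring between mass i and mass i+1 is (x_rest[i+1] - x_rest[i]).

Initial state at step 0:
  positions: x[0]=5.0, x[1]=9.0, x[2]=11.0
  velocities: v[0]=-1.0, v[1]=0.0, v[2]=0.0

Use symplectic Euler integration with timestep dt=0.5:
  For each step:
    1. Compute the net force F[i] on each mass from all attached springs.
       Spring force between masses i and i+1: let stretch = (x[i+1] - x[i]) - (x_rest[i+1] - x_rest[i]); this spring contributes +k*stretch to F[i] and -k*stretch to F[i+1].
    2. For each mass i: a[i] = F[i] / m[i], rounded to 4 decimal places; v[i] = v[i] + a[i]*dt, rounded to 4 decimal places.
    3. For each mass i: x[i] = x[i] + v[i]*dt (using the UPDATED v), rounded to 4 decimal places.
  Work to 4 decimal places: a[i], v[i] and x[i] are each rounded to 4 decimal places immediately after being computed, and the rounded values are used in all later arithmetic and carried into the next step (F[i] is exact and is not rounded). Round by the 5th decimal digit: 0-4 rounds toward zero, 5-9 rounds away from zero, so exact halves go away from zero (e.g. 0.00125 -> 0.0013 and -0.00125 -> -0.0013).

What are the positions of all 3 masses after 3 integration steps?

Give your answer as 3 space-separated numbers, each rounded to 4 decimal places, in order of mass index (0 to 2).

Answer: 2.7500 7.6250 13.1250

Derivation:
Step 0: x=[5.0000 9.0000 11.0000] v=[-1.0000 0.0000 0.0000]
Step 1: x=[4.5000 8.0000 12.0000] v=[-1.0000 -2.0000 2.0000]
Step 2: x=[3.7500 7.2500 13.0000] v=[-1.5000 -1.5000 2.0000]
Step 3: x=[2.7500 7.6250 13.1250] v=[-2.0000 0.7500 0.2500]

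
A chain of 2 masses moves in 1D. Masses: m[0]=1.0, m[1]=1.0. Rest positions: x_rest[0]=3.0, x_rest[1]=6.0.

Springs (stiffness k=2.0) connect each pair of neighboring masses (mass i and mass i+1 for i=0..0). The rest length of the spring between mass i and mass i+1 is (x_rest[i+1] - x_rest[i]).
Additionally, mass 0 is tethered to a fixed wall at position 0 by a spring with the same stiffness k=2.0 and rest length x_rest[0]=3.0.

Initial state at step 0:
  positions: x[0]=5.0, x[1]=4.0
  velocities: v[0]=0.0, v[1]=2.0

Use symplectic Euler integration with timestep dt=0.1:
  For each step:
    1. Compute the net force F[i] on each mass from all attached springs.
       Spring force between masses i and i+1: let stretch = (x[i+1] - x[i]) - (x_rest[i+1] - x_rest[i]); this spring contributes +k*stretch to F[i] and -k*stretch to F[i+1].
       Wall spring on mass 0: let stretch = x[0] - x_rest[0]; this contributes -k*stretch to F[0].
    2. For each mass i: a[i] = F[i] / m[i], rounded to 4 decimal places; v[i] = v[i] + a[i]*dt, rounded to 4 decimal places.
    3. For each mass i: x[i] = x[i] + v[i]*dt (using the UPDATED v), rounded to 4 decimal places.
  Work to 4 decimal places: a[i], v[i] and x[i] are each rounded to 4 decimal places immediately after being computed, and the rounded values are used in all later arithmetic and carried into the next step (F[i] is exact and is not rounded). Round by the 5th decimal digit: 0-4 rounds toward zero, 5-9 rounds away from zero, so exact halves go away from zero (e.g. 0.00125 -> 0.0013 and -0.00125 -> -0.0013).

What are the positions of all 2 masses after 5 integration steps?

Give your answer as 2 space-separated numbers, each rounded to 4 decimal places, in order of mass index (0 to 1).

Step 0: x=[5.0000 4.0000] v=[0.0000 2.0000]
Step 1: x=[4.8800 4.2800] v=[-1.2000 2.8000]
Step 2: x=[4.6504 4.6320] v=[-2.2960 3.5200]
Step 3: x=[4.3274 5.0444] v=[-3.2298 4.1237]
Step 4: x=[3.9322 5.5024] v=[-3.9519 4.5803]
Step 5: x=[3.4898 5.9890] v=[-4.4243 4.8663]

Answer: 3.4898 5.9890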